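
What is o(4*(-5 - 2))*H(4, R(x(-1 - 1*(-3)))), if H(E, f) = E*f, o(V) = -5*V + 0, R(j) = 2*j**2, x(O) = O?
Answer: 4480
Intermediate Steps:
o(V) = -5*V
o(4*(-5 - 2))*H(4, R(x(-1 - 1*(-3)))) = (-20*(-5 - 2))*(4*(2*(-1 - 1*(-3))**2)) = (-20*(-7))*(4*(2*(-1 + 3)**2)) = (-5*(-28))*(4*(2*2**2)) = 140*(4*(2*4)) = 140*(4*8) = 140*32 = 4480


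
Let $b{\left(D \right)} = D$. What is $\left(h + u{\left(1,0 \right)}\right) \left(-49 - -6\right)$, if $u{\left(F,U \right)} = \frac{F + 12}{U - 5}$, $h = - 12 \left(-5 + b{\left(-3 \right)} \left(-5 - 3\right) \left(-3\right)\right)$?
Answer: $- \frac{198101}{5} \approx -39620.0$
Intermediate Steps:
$h = 924$ ($h = - 12 \left(-5 + - 3 \left(-5 - 3\right) \left(-3\right)\right) = - 12 \left(-5 + \left(-3\right) \left(-8\right) \left(-3\right)\right) = - 12 \left(-5 + 24 \left(-3\right)\right) = - 12 \left(-5 - 72\right) = \left(-12\right) \left(-77\right) = 924$)
$u{\left(F,U \right)} = \frac{12 + F}{-5 + U}$
$\left(h + u{\left(1,0 \right)}\right) \left(-49 - -6\right) = \left(924 + \frac{12 + 1}{-5 + 0}\right) \left(-49 - -6\right) = \left(924 + \frac{1}{-5} \cdot 13\right) \left(-49 + 6\right) = \left(924 - \frac{13}{5}\right) \left(-43\right) = \frac{4607}{5} \left(-43\right) = - \frac{198101}{5}$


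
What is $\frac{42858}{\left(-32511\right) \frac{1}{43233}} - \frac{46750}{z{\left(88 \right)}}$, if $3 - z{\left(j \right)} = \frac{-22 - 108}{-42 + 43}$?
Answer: $- \frac{82650972604}{1441321} \approx -57344.0$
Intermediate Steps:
$z{\left(j \right)} = 133$ ($z{\left(j \right)} = 3 - \frac{-22 - 108}{-42 + 43} = 3 - - \frac{130}{1} = 3 - \left(-130\right) 1 = 3 - -130 = 3 + 130 = 133$)
$\frac{42858}{\left(-32511\right) \frac{1}{43233}} - \frac{46750}{z{\left(88 \right)}} = \frac{42858}{\left(-32511\right) \frac{1}{43233}} - \frac{46750}{133} = \frac{42858}{- \frac{10837}{14411}} - \frac{46750}{133} = 42858 \left(- \frac{14411}{10837}\right) - \frac{46750}{133} = - \frac{617626638}{10837} - \frac{46750}{133} = - \frac{82650972604}{1441321}$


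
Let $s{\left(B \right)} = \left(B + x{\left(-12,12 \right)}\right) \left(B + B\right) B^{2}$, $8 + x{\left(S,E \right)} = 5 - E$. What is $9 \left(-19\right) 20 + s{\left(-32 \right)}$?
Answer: $3076772$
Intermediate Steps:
$x{\left(S,E \right)} = -3 - E$ ($x{\left(S,E \right)} = -8 - \left(-5 + E\right) = -3 - E$)
$s{\left(B \right)} = 2 B^{3} \left(-15 + B\right)$ ($s{\left(B \right)} = \left(B - 15\right) \left(B + B\right) B^{2} = \left(B - 15\right) 2 B B^{2} = \left(-15 + B\right) 2 B B^{2} = 2 B \left(-15 + B\right) B^{2} = 2 B^{3} \left(-15 + B\right)$)
$9 \left(-19\right) 20 + s{\left(-32 \right)} = 9 \left(-19\right) 20 + 2 \left(-32\right)^{3} \left(-15 - 32\right) = \left(-171\right) 20 + 2 \left(-32768\right) \left(-47\right) = -3420 + 3080192 = 3076772$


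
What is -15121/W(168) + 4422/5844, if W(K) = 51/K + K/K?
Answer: -824706023/71102 ≈ -11599.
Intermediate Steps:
W(K) = 1 + 51/K (W(K) = 51/K + 1 = 1 + 51/K)
-15121/W(168) + 4422/5844 = -15121*168/(51 + 168) + 4422/5844 = -15121/((1/168)*219) + 4422*(1/5844) = -15121/73/56 + 737/974 = -15121*56/73 + 737/974 = -846776/73 + 737/974 = -824706023/71102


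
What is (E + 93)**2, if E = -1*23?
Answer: 4900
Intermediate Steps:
E = -23
(E + 93)**2 = (-23 + 93)**2 = 70**2 = 4900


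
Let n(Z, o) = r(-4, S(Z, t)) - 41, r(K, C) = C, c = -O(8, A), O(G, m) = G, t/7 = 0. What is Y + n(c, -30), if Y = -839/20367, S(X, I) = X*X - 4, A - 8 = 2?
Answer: 386134/20367 ≈ 18.959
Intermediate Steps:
A = 10 (A = 8 + 2 = 10)
t = 0 (t = 7*0 = 0)
S(X, I) = -4 + X² (S(X, I) = X² - 4 = -4 + X²)
c = -8 (c = -1*8 = -8)
Y = -839/20367 (Y = -839*1/20367 = -839/20367 ≈ -0.041194)
n(Z, o) = -45 + Z² (n(Z, o) = (-4 + Z²) - 41 = -45 + Z²)
Y + n(c, -30) = -839/20367 + (-45 + (-8)²) = -839/20367 + (-45 + 64) = -839/20367 + 19 = 386134/20367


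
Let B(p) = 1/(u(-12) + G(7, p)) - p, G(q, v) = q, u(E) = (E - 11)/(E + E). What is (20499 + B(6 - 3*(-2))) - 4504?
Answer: 3052777/191 ≈ 15983.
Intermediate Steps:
u(E) = (-11 + E)/(2*E) (u(E) = (-11 + E)/((2*E)) = (-11 + E)*(1/(2*E)) = (-11 + E)/(2*E))
B(p) = 24/191 - p (B(p) = 1/((1/2)*(-11 - 12)/(-12) + 7) - p = 1/((1/2)*(-1/12)*(-23) + 7) - p = 1/(23/24 + 7) - p = 1/(191/24) - p = 24/191 - p)
(20499 + B(6 - 3*(-2))) - 4504 = (20499 + (24/191 - (6 - 3*(-2)))) - 4504 = (20499 + (24/191 - (6 + 6))) - 4504 = (20499 + (24/191 - 1*12)) - 4504 = (20499 + (24/191 - 12)) - 4504 = (20499 - 2268/191) - 4504 = 3913041/191 - 4504 = 3052777/191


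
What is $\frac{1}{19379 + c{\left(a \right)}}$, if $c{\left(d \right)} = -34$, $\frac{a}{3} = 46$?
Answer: $\frac{1}{19345} \approx 5.1693 \cdot 10^{-5}$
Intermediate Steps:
$a = 138$ ($a = 3 \cdot 46 = 138$)
$\frac{1}{19379 + c{\left(a \right)}} = \frac{1}{19379 - 34} = \frac{1}{19345}$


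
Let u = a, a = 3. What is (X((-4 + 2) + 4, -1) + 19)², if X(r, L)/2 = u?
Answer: 625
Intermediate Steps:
u = 3
X(r, L) = 6 (X(r, L) = 2*3 = 6)
(X((-4 + 2) + 4, -1) + 19)² = (6 + 19)² = 25² = 625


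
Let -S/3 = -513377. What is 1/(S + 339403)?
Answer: 1/1879534 ≈ 5.3205e-7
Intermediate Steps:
S = 1540131 (S = -3*(-513377) = 1540131)
1/(S + 339403) = 1/(1540131 + 339403) = 1/1879534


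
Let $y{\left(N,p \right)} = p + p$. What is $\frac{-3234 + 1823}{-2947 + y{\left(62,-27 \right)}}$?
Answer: $\frac{1411}{3001} \approx 0.47018$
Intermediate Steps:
$y{\left(N,p \right)} = 2 p$
$\frac{-3234 + 1823}{-2947 + y{\left(62,-27 \right)}} = \frac{-3234 + 1823}{-2947 + 2 \left(-27\right)} = - \frac{1411}{-2947 - 54} = - \frac{1411}{-3001} = \left(-1411\right) \left(- \frac{1}{3001}\right) = \frac{1411}{3001}$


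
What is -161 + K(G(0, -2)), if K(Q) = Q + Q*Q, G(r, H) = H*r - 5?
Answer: -141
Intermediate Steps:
G(r, H) = -5 + H*r
K(Q) = Q + Q**2
-161 + K(G(0, -2)) = -161 + (-5 - 2*0)*(1 + (-5 - 2*0)) = -161 + (-5 + 0)*(1 + (-5 + 0)) = -161 - 5*(1 - 5) = -161 - 5*(-4) = -161 + 20 = -141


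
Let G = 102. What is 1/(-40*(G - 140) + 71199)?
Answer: 1/72719 ≈ 1.3752e-5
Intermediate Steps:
1/(-40*(G - 140) + 71199) = 1/(-40*(102 - 140) + 71199) = 1/(-40*(-38) + 71199) = 1/(1520 + 71199) = 1/72719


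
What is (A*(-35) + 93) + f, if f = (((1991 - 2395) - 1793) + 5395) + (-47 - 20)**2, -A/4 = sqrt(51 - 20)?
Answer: 7780 + 140*sqrt(31) ≈ 8559.5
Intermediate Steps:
A = -4*sqrt(31) (A = -4*sqrt(51 - 20) = -4*sqrt(31) ≈ -22.271)
f = 7687 (f = ((-404 - 1793) + 5395) + (-67)**2 = (-2197 + 5395) + 4489 = 3198 + 4489 = 7687)
(A*(-35) + 93) + f = (-4*sqrt(31)*(-35) + 93) + 7687 = (140*sqrt(31) + 93) + 7687 = (93 + 140*sqrt(31)) + 7687 = 7780 + 140*sqrt(31)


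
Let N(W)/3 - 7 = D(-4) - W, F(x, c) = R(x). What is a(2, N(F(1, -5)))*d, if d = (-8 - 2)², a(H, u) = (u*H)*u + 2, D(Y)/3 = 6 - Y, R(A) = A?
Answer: 2333000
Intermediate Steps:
D(Y) = 18 - 3*Y (D(Y) = 3*(6 - Y) = 18 - 3*Y)
F(x, c) = x
N(W) = 111 - 3*W (N(W) = 21 + 3*((18 - 3*(-4)) - W) = 21 + 3*((18 + 12) - W) = 21 + 3*(30 - W) = 21 + (90 - 3*W) = 111 - 3*W)
a(H, u) = 2 + H*u² (a(H, u) = (H*u)*u + 2 = H*u² + 2 = 2 + H*u²)
d = 100 (d = (-10)² = 100)
a(2, N(F(1, -5)))*d = (2 + 2*(111 - 3*1)²)*100 = (2 + 2*(111 - 3)²)*100 = (2 + 2*108²)*100 = (2 + 2*11664)*100 = (2 + 23328)*100 = 23330*100 = 2333000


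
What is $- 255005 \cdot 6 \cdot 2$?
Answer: $-3060060$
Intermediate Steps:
$- 255005 \cdot 6 \cdot 2 = \left(-255005\right) 12 = -3060060$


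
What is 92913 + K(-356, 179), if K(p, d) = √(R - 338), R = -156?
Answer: 92913 + I*√494 ≈ 92913.0 + 22.226*I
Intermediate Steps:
K(p, d) = I*√494 (K(p, d) = √(-156 - 338) = √(-494) = I*√494)
92913 + K(-356, 179) = 92913 + I*√494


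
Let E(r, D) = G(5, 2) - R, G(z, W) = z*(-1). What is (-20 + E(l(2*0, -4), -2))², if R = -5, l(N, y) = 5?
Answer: 400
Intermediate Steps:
G(z, W) = -z
E(r, D) = 0 (E(r, D) = -1*5 - 1*(-5) = -5 + 5 = 0)
(-20 + E(l(2*0, -4), -2))² = (-20 + 0)² = (-20)² = 400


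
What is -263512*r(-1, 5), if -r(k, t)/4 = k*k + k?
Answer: 0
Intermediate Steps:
r(k, t) = -4*k - 4*k**2 (r(k, t) = -4*(k*k + k) = -4*(k**2 + k) = -4*(k + k**2) = -4*k - 4*k**2)
-263512*r(-1, 5) = -(-1054048)*(-1)*(1 - 1) = -(-1054048)*(-1)*0 = -263512*0 = 0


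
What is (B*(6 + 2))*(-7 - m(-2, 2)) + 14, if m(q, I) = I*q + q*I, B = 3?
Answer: 38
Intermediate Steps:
m(q, I) = 2*I*q (m(q, I) = I*q + I*q = 2*I*q)
(B*(6 + 2))*(-7 - m(-2, 2)) + 14 = (3*(6 + 2))*(-7 - 2*2*(-2)) + 14 = (3*8)*(-7 - 1*(-8)) + 14 = 24*(-7 + 8) + 14 = 24*1 + 14 = 24 + 14 = 38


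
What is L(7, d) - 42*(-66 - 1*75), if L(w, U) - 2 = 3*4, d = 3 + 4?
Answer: 5936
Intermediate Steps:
d = 7
L(w, U) = 14 (L(w, U) = 2 + 3*4 = 2 + 12 = 14)
L(7, d) - 42*(-66 - 1*75) = 14 - 42*(-66 - 1*75) = 14 - 42*(-66 - 75) = 14 - 42*(-141) = 14 + 5922 = 5936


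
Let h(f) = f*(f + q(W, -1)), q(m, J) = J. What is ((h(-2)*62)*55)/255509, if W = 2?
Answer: 20460/255509 ≈ 0.080076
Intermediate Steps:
h(f) = f*(-1 + f) (h(f) = f*(f - 1) = f*(-1 + f))
((h(-2)*62)*55)/255509 = ((-2*(-1 - 2)*62)*55)/255509 = ((-2*(-3)*62)*55)*(1/255509) = ((6*62)*55)*(1/255509) = (372*55)*(1/255509) = 20460*(1/255509) = 20460/255509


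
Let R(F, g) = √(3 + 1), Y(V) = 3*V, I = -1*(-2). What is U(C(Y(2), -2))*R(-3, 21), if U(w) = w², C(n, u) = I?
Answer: 8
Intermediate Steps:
I = 2
C(n, u) = 2
R(F, g) = 2 (R(F, g) = √4 = 2)
U(C(Y(2), -2))*R(-3, 21) = 2²*2 = 4*2 = 8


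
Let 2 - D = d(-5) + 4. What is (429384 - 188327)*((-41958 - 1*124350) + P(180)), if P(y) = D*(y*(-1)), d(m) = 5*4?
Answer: -39135121836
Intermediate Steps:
d(m) = 20
D = -22 (D = 2 - (20 + 4) = 2 - 1*24 = 2 - 24 = -22)
P(y) = 22*y (P(y) = -22*y*(-1) = -(-22)*y = 22*y)
(429384 - 188327)*((-41958 - 1*124350) + P(180)) = (429384 - 188327)*((-41958 - 1*124350) + 22*180) = 241057*((-41958 - 124350) + 3960) = 241057*(-166308 + 3960) = 241057*(-162348) = -39135121836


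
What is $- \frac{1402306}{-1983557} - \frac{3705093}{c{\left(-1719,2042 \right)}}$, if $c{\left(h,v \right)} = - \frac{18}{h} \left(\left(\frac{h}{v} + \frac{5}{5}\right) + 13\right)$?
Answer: $- \frac{1433187119597348897}{53296193033} \approx -2.6891 \cdot 10^{7}$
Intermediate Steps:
$c{\left(h,v \right)} = - \frac{18 \left(14 + \frac{h}{v}\right)}{h}$ ($c{\left(h,v \right)} = - \frac{18}{h} \left(\left(\frac{h}{v} + 5 \cdot \frac{1}{5}\right) + 13\right) = - \frac{18}{h} \left(\left(\frac{h}{v} + 1\right) + 13\right) = - \frac{18}{h} \left(\left(1 + \frac{h}{v}\right) + 13\right) = - \frac{18}{h} \left(14 + \frac{h}{v}\right) = - \frac{18 \left(14 + \frac{h}{v}\right)}{h}$)
$- \frac{1402306}{-1983557} - \frac{3705093}{c{\left(-1719,2042 \right)}} = - \frac{1402306}{-1983557} - \frac{3705093}{- \frac{252}{-1719} - \frac{18}{2042}} = \left(-1402306\right) \left(- \frac{1}{1983557}\right) - \frac{3705093}{\left(-252\right) \left(- \frac{1}{1719}\right) - \frac{9}{1021}} = \frac{1402306}{1983557} - \frac{3705093}{\frac{28}{191} - \frac{9}{1021}} = \frac{1402306}{1983557} - \frac{3705093}{\frac{26869}{195011}} = \frac{1402306}{1983557} - \frac{722533891023}{26869} = - \frac{1433187119597348897}{53296193033}$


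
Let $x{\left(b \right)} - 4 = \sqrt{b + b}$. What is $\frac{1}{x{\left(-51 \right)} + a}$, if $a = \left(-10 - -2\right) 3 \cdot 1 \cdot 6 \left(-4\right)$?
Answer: $\frac{290}{168251} - \frac{i \sqrt{102}}{336502} \approx 0.0017236 - 3.0013 \cdot 10^{-5} i$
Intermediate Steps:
$x{\left(b \right)} = 4 + \sqrt{2} \sqrt{b}$ ($x{\left(b \right)} = 4 + \sqrt{b + b} = 4 + \sqrt{2 b} = 4 + \sqrt{2} \sqrt{b}$)
$a = 576$ ($a = \left(-10 + 2\right) 3 \cdot 6 \left(-4\right) = \left(-8\right) 18 \left(-4\right) = \left(-144\right) \left(-4\right) = 576$)
$\frac{1}{x{\left(-51 \right)} + a} = \frac{1}{\left(4 + \sqrt{2} \sqrt{-51}\right) + 576} = \frac{1}{\left(4 + \sqrt{2} i \sqrt{51}\right) + 576} = \frac{1}{\left(4 + i \sqrt{102}\right) + 576} = \frac{1}{580 + i \sqrt{102}}$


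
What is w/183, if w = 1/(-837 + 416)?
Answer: -1/77043 ≈ -1.2980e-5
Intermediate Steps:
w = -1/421 (w = 1/(-421) = -1/421 ≈ -0.0023753)
w/183 = -1/421/183 = -1/421*1/183 = -1/77043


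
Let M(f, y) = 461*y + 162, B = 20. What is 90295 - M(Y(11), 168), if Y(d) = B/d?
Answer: 12685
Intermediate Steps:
Y(d) = 20/d
M(f, y) = 162 + 461*y
90295 - M(Y(11), 168) = 90295 - (162 + 461*168) = 90295 - (162 + 77448) = 90295 - 1*77610 = 90295 - 77610 = 12685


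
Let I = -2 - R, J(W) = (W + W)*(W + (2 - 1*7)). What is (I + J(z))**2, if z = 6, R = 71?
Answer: 3721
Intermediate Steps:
J(W) = 2*W*(-5 + W) (J(W) = (2*W)*(W + (2 - 7)) = (2*W)*(W - 5) = (2*W)*(-5 + W) = 2*W*(-5 + W))
I = -73 (I = -2 - 1*71 = -2 - 71 = -73)
(I + J(z))**2 = (-73 + 2*6*(-5 + 6))**2 = (-73 + 2*6*1)**2 = (-73 + 12)**2 = (-61)**2 = 3721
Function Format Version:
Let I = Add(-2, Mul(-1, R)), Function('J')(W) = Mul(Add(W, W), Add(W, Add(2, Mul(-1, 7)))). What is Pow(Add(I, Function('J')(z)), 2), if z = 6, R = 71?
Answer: 3721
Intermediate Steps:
Function('J')(W) = Mul(2, W, Add(-5, W)) (Function('J')(W) = Mul(Mul(2, W), Add(W, Add(2, -7))) = Mul(Mul(2, W), Add(W, -5)) = Mul(Mul(2, W), Add(-5, W)) = Mul(2, W, Add(-5, W)))
I = -73 (I = Add(-2, Mul(-1, 71)) = Add(-2, -71) = -73)
Pow(Add(I, Function('J')(z)), 2) = Pow(Add(-73, Mul(2, 6, Add(-5, 6))), 2) = Pow(Add(-73, Mul(2, 6, 1)), 2) = Pow(Add(-73, 12), 2) = Pow(-61, 2) = 3721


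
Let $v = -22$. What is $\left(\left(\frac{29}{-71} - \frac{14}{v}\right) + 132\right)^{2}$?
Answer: $\frac{10664692900}{609961} \approx 17484.0$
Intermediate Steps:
$\left(\left(\frac{29}{-71} - \frac{14}{v}\right) + 132\right)^{2} = \left(\left(\frac{29}{-71} - \frac{14}{-22}\right) + 132\right)^{2} = \left(\left(29 \left(- \frac{1}{71}\right) - - \frac{7}{11}\right) + 132\right)^{2} = \left(\left(- \frac{29}{71} + \frac{7}{11}\right) + 132\right)^{2} = \left(\frac{178}{781} + 132\right)^{2} = \left(\frac{103270}{781}\right)^{2} = \frac{10664692900}{609961}$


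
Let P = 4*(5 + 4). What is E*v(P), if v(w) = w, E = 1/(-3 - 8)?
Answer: -36/11 ≈ -3.2727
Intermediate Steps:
E = -1/11 (E = 1/(-11) = -1/11 ≈ -0.090909)
P = 36 (P = 4*9 = 36)
E*v(P) = -1/11*36 = -36/11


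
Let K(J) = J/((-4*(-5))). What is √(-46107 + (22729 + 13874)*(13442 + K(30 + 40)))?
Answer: 3*√218710902/2 ≈ 22183.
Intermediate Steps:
K(J) = J/20
√(-46107 + (22729 + 13874)*(13442 + K(30 + 40))) = √(-46107 + (22729 + 13874)*(13442 + (30 + 40)/20)) = √(-46107 + 36603*(13442 + (1/20)*70)) = √(-46107 + 36603*(13442 + 7/2)) = √(-46107 + 36603*(26891/2)) = √(-46107 + 984291273/2) = √(984199059/2) = 3*√218710902/2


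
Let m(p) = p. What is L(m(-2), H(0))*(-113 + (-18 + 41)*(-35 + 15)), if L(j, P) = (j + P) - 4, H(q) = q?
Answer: 3438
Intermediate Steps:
L(j, P) = -4 + P + j (L(j, P) = (P + j) - 4 = -4 + P + j)
L(m(-2), H(0))*(-113 + (-18 + 41)*(-35 + 15)) = (-4 + 0 - 2)*(-113 + (-18 + 41)*(-35 + 15)) = -6*(-113 + 23*(-20)) = -6*(-113 - 460) = -6*(-573) = 3438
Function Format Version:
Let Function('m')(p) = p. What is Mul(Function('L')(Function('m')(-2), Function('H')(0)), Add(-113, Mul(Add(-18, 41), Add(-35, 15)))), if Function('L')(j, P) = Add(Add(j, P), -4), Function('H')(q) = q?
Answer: 3438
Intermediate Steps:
Function('L')(j, P) = Add(-4, P, j) (Function('L')(j, P) = Add(Add(P, j), -4) = Add(-4, P, j))
Mul(Function('L')(Function('m')(-2), Function('H')(0)), Add(-113, Mul(Add(-18, 41), Add(-35, 15)))) = Mul(Add(-4, 0, -2), Add(-113, Mul(Add(-18, 41), Add(-35, 15)))) = Mul(-6, Add(-113, Mul(23, -20))) = Mul(-6, Add(-113, -460)) = Mul(-6, -573) = 3438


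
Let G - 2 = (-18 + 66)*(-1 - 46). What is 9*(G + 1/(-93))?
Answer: -628869/31 ≈ -20286.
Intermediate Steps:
G = -2254 (G = 2 + (-18 + 66)*(-1 - 46) = 2 + 48*(-47) = 2 - 2256 = -2254)
9*(G + 1/(-93)) = 9*(-2254 + 1/(-93)) = 9*(-2254 - 1/93) = 9*(-209623/93) = -628869/31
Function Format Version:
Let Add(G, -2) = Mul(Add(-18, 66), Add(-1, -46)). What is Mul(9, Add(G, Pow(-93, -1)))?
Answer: Rational(-628869, 31) ≈ -20286.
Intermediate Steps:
G = -2254 (G = Add(2, Mul(Add(-18, 66), Add(-1, -46))) = Add(2, Mul(48, -47)) = Add(2, -2256) = -2254)
Mul(9, Add(G, Pow(-93, -1))) = Mul(9, Add(-2254, Pow(-93, -1))) = Mul(9, Add(-2254, Rational(-1, 93))) = Mul(9, Rational(-209623, 93)) = Rational(-628869, 31)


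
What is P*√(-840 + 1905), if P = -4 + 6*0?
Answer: -4*√1065 ≈ -130.54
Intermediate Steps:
P = -4 (P = -4 + 0 = -4)
P*√(-840 + 1905) = -4*√(-840 + 1905) = -4*√1065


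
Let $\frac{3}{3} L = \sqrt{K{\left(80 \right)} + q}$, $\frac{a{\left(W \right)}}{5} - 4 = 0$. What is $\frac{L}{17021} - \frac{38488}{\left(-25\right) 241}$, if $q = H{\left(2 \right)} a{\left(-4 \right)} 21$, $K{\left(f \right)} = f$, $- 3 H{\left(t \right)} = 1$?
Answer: $\frac{38488}{6025} + \frac{2 i \sqrt{15}}{17021} \approx 6.388 + 0.00045508 i$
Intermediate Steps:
$a{\left(W \right)} = 20$ ($a{\left(W \right)} = 20 + 5 \cdot 0 = 20 + 0 = 20$)
$H{\left(t \right)} = - \frac{1}{3}$ ($H{\left(t \right)} = \left(- \frac{1}{3}\right) 1 = - \frac{1}{3}$)
$q = -140$ ($q = \left(- \frac{1}{3}\right) 20 \cdot 21 = \left(- \frac{20}{3}\right) 21 = -140$)
$L = 2 i \sqrt{15}$ ($L = \sqrt{80 - 140} = \sqrt{-60} = 2 i \sqrt{15} \approx 7.746 i$)
$\frac{L}{17021} - \frac{38488}{\left(-25\right) 241} = \frac{2 i \sqrt{15}}{17021} - \frac{38488}{\left(-25\right) 241} = 2 i \sqrt{15} \cdot \frac{1}{17021} - \frac{38488}{-6025} = \frac{2 i \sqrt{15}}{17021} - - \frac{38488}{6025} = \frac{2 i \sqrt{15}}{17021} + \frac{38488}{6025} = \frac{38488}{6025} + \frac{2 i \sqrt{15}}{17021}$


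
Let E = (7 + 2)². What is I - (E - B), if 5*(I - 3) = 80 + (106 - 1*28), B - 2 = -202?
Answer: -1232/5 ≈ -246.40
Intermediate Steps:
B = -200 (B = 2 - 202 = -200)
E = 81 (E = 9² = 81)
I = 173/5 (I = 3 + (80 + (106 - 1*28))/5 = 3 + (80 + (106 - 28))/5 = 3 + (80 + 78)/5 = 3 + (⅕)*158 = 3 + 158/5 = 173/5 ≈ 34.600)
I - (E - B) = 173/5 - (81 - 1*(-200)) = 173/5 - (81 + 200) = 173/5 - 1*281 = 173/5 - 281 = -1232/5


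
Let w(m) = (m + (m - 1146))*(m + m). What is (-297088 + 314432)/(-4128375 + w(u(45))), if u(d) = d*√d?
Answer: -174081728/36501470223 + 119257344*√5/304178918525 ≈ -0.0038925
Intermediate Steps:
u(d) = d^(3/2)
w(m) = 2*m*(-1146 + 2*m) (w(m) = (m + (-1146 + m))*(2*m) = (-1146 + 2*m)*(2*m) = 2*m*(-1146 + 2*m))
(-297088 + 314432)/(-4128375 + w(u(45))) = (-297088 + 314432)/(-4128375 + 4*45^(3/2)*(-573 + 45^(3/2))) = 17344/(-4128375 + 4*(135*√5)*(-573 + 135*√5)) = 17344/(-4128375 + 540*√5*(-573 + 135*√5))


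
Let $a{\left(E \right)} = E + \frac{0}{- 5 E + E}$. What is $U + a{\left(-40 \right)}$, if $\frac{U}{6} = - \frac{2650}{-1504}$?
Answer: $- \frac{11065}{376} \approx -29.428$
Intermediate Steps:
$a{\left(E \right)} = E$ ($a{\left(E \right)} = E + \frac{0}{\left(-4\right) E} = E + 0 \left(- \frac{1}{4 E}\right) = E + 0 = E$)
$U = \frac{3975}{376}$ ($U = 6 \left(- \frac{2650}{-1504}\right) = 6 \left(\left(-2650\right) \left(- \frac{1}{1504}\right)\right) = 6 \cdot \frac{1325}{752} = \frac{3975}{376} \approx 10.572$)
$U + a{\left(-40 \right)} = \frac{3975}{376} - 40 = - \frac{11065}{376}$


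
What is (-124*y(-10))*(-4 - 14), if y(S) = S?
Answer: -22320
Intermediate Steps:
(-124*y(-10))*(-4 - 14) = (-124*(-10))*(-4 - 14) = 1240*(-18) = -22320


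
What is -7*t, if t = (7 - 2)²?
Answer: -175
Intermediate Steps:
t = 25 (t = 5² = 25)
-7*t = -7*25 = -175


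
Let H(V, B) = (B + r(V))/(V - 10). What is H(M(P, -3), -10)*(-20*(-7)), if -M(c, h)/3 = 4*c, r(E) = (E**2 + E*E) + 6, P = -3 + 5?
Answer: -80360/17 ≈ -4727.1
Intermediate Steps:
P = 2
r(E) = 6 + 2*E**2 (r(E) = (E**2 + E**2) + 6 = 2*E**2 + 6 = 6 + 2*E**2)
M(c, h) = -12*c
H(V, B) = (6 + B + 2*V**2)/(-10 + V) (H(V, B) = (B + (6 + 2*V**2))/(V - 10) = (6 + B + 2*V**2)/(-10 + V))
H(M(P, -3), -10)*(-20*(-7)) = ((6 - 10 + 2*(-12*2)**2)/(-10 - 12*2))*(-20*(-7)) = ((6 - 10 + 2*(-24)**2)/(-10 - 24))*140 = ((6 - 10 + 2*576)/(-34))*140 = -(6 - 10 + 1152)/34*140 = -1/34*1148*140 = -574/17*140 = -80360/17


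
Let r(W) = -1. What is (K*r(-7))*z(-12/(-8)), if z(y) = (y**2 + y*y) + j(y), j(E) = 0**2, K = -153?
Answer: 1377/2 ≈ 688.50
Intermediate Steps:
j(E) = 0
z(y) = 2*y**2 (z(y) = (y**2 + y*y) + 0 = (y**2 + y**2) + 0 = 2*y**2 + 0 = 2*y**2)
(K*r(-7))*z(-12/(-8)) = (-153*(-1))*(2*(-12/(-8))**2) = 153*(2*(-12*(-1/8))**2) = 153*(2*(3/2)**2) = 153*(2*(9/4)) = 153*(9/2) = 1377/2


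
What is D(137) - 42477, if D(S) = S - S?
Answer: -42477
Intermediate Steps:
D(S) = 0
D(137) - 42477 = 0 - 42477 = -42477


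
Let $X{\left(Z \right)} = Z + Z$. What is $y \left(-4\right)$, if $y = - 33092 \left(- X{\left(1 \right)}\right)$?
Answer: $-264736$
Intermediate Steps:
$X{\left(Z \right)} = 2 Z$
$y = 66184$ ($y = - 33092 \left(- 2 \cdot 1\right) = - 33092 \left(\left(-1\right) 2\right) = \left(-33092\right) \left(-2\right) = 66184$)
$y \left(-4\right) = 66184 \left(-4\right) = -264736$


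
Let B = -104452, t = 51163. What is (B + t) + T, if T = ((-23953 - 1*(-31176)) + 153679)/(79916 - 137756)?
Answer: -513732777/9640 ≈ -53292.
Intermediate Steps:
T = -26817/9640 (T = ((-23953 + 31176) + 153679)/(-57840) = (7223 + 153679)*(-1/57840) = 160902*(-1/57840) = -26817/9640 ≈ -2.7818)
(B + t) + T = (-104452 + 51163) - 26817/9640 = -53289 - 26817/9640 = -513732777/9640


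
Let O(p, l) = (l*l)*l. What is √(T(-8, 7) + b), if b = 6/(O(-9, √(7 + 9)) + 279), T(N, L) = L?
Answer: √16849/49 ≈ 2.6491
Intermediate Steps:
O(p, l) = l³ (O(p, l) = l²*l = l³)
b = 6/343 (b = 6/((√(7 + 9))³ + 279) = 6/((√16)³ + 279) = 6/(4³ + 279) = 6/(64 + 279) = 6/343 ≈ 0.017493)
√(T(-8, 7) + b) = √(7 + 6/343) = √(2407/343) = √16849/49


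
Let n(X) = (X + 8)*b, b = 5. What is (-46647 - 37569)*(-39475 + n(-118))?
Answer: 3370745400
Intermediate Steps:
n(X) = 40 + 5*X (n(X) = (X + 8)*5 = (8 + X)*5 = 40 + 5*X)
(-46647 - 37569)*(-39475 + n(-118)) = (-46647 - 37569)*(-39475 + (40 + 5*(-118))) = -84216*(-39475 + (40 - 590)) = -84216*(-39475 - 550) = -84216*(-40025) = 3370745400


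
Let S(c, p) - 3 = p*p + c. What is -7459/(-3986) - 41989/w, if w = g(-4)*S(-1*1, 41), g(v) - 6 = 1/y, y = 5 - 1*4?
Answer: -79493675/46959066 ≈ -1.6928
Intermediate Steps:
y = 1 (y = 5 - 4 = 1)
S(c, p) = 3 + c + p² (S(c, p) = 3 + (p*p + c) = 3 + (p² + c) = 3 + (c + p²) = 3 + c + p²)
g(v) = 7 (g(v) = 6 + 1/1 = 6 + 1 = 7)
w = 11781 (w = 7*(3 - 1*1 + 41²) = 7*(3 - 1 + 1681) = 7*1683 = 11781)
-7459/(-3986) - 41989/w = -7459/(-3986) - 41989/11781 = -7459*(-1/3986) - 41989*1/11781 = 7459/3986 - 41989/11781 = -79493675/46959066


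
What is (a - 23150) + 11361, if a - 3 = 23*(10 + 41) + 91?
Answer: -10522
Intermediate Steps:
a = 1267 (a = 3 + (23*(10 + 41) + 91) = 3 + (23*51 + 91) = 3 + (1173 + 91) = 3 + 1264 = 1267)
(a - 23150) + 11361 = (1267 - 23150) + 11361 = -21883 + 11361 = -10522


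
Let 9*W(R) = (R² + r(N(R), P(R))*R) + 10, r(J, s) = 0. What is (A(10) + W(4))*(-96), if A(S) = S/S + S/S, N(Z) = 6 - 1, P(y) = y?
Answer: -1408/3 ≈ -469.33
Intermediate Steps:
N(Z) = 5
A(S) = 2 (A(S) = 1 + 1 = 2)
W(R) = 10/9 + R²/9 (W(R) = ((R² + 0*R) + 10)/9 = ((R² + 0) + 10)/9 = (R² + 10)/9 = (10 + R²)/9 = 10/9 + R²/9)
(A(10) + W(4))*(-96) = (2 + (10/9 + (⅑)*4²))*(-96) = (2 + (10/9 + (⅑)*16))*(-96) = (2 + (10/9 + 16/9))*(-96) = (2 + 26/9)*(-96) = (44/9)*(-96) = -1408/3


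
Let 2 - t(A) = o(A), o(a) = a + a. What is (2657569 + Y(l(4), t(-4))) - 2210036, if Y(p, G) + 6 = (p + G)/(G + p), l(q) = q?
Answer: 447528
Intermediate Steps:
o(a) = 2*a
t(A) = 2 - 2*A
Y(p, G) = -5 (Y(p, G) = -6 + (p + G)/(G + p) = -6 + (G + p)/(G + p) = -6 + 1 = -5)
(2657569 + Y(l(4), t(-4))) - 2210036 = (2657569 - 5) - 2210036 = 2657564 - 2210036 = 447528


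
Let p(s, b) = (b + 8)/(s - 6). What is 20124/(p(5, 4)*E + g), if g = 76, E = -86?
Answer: 5031/277 ≈ 18.162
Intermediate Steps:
p(s, b) = (8 + b)/(-6 + s)
20124/(p(5, 4)*E + g) = 20124/(((8 + 4)/(-6 + 5))*(-86) + 76) = 20124/((12/(-1))*(-86) + 76) = 20124/(-1*12*(-86) + 76) = 20124/(-12*(-86) + 76) = 20124/(1032 + 76) = 20124/1108 = 20124*(1/1108) = 5031/277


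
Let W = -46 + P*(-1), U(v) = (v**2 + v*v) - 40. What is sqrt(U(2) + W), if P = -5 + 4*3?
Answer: I*sqrt(85) ≈ 9.2195*I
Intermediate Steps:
P = 7 (P = -5 + 12 = 7)
U(v) = -40 + 2*v**2 (U(v) = (v**2 + v**2) - 40 = 2*v**2 - 40 = -40 + 2*v**2)
W = -53 (W = -46 + 7*(-1) = -46 - 7 = -53)
sqrt(U(2) + W) = sqrt((-40 + 2*2**2) - 53) = sqrt((-40 + 2*4) - 53) = sqrt((-40 + 8) - 53) = sqrt(-32 - 53) = sqrt(-85) = I*sqrt(85)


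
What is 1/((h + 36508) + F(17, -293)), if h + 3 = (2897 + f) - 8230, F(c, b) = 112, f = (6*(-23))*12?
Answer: 1/29628 ≈ 3.3752e-5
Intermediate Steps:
f = -1656 (f = -138*12 = -1656)
h = -6992 (h = -3 + ((2897 - 1656) - 8230) = -3 + (1241 - 8230) = -3 - 6989 = -6992)
1/((h + 36508) + F(17, -293)) = 1/((-6992 + 36508) + 112) = 1/(29516 + 112) = 1/29628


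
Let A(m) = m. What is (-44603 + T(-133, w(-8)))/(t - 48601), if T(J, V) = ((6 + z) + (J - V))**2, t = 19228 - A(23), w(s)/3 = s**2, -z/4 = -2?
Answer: -26059/14698 ≈ -1.7730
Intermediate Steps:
z = 8 (z = -4*(-2) = 8)
w(s) = 3*s**2
t = 19205 (t = 19228 - 1*23 = 19228 - 23 = 19205)
T(J, V) = (14 + J - V)**2 (T(J, V) = ((6 + 8) + (J - V))**2 = (14 + (J - V))**2 = (14 + J - V)**2)
(-44603 + T(-133, w(-8)))/(t - 48601) = (-44603 + (14 - 133 - 3*(-8)**2)**2)/(19205 - 48601) = (-44603 + (14 - 133 - 3*64)**2)/(-29396) = (-44603 + (14 - 133 - 1*192)**2)*(-1/29396) = (-44603 + (14 - 133 - 192)**2)*(-1/29396) = (-44603 + (-311)**2)*(-1/29396) = (-44603 + 96721)*(-1/29396) = 52118*(-1/29396) = -26059/14698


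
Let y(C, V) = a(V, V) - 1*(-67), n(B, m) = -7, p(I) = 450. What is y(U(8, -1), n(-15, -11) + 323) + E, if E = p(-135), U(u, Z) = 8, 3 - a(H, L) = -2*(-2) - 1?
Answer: 517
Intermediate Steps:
a(H, L) = 0 (a(H, L) = 3 - (-2*(-2) - 1) = 3 - (4 - 1) = 3 - 1*3 = 3 - 3 = 0)
y(C, V) = 67 (y(C, V) = 0 - 1*(-67) = 0 + 67 = 67)
E = 450
y(U(8, -1), n(-15, -11) + 323) + E = 67 + 450 = 517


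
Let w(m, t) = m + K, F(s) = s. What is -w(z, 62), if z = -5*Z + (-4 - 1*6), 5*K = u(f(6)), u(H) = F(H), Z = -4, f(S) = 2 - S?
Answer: -46/5 ≈ -9.2000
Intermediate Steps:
u(H) = H
K = -⅘ (K = (2 - 1*6)/5 = (2 - 6)/5 = (⅕)*(-4) = -⅘ ≈ -0.80000)
z = 10 (z = -5*(-4) + (-4 - 1*6) = 20 + (-4 - 6) = 20 - 10 = 10)
w(m, t) = -⅘ + m (w(m, t) = m - ⅘ = -⅘ + m)
-w(z, 62) = -(-⅘ + 10) = -1*46/5 = -46/5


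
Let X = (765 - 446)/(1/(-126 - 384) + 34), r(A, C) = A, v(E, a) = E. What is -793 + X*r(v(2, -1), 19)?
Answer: -13424447/17339 ≈ -774.23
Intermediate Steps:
X = 162690/17339 (X = 319/(1/(-510) + 34) = 319/(-1/510 + 34) = 319/(17339/510) = 319*(510/17339) = 162690/17339 ≈ 9.3829)
-793 + X*r(v(2, -1), 19) = -793 + (162690/17339)*2 = -793 + 325380/17339 = -13424447/17339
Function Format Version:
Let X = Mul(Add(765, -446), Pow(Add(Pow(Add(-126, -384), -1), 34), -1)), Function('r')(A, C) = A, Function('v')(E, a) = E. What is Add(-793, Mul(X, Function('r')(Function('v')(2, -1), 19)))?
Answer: Rational(-13424447, 17339) ≈ -774.23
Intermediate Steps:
X = Rational(162690, 17339) (X = Mul(319, Pow(Add(Pow(-510, -1), 34), -1)) = Mul(319, Pow(Add(Rational(-1, 510), 34), -1)) = Mul(319, Pow(Rational(17339, 510), -1)) = Mul(319, Rational(510, 17339)) = Rational(162690, 17339) ≈ 9.3829)
Add(-793, Mul(X, Function('r')(Function('v')(2, -1), 19))) = Add(-793, Mul(Rational(162690, 17339), 2)) = Add(-793, Rational(325380, 17339)) = Rational(-13424447, 17339)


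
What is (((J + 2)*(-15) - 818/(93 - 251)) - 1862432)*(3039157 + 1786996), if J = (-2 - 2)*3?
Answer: -710022997133957/79 ≈ -8.9876e+12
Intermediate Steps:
J = -12 (J = -4*3 = -12)
(((J + 2)*(-15) - 818/(93 - 251)) - 1862432)*(3039157 + 1786996) = (((-12 + 2)*(-15) - 818/(93 - 251)) - 1862432)*(3039157 + 1786996) = ((-10*(-15) - 818/(-158)) - 1862432)*4826153 = ((150 - 818*(-1/158)) - 1862432)*4826153 = ((150 + 409/79) - 1862432)*4826153 = (12259/79 - 1862432)*4826153 = -147119869/79*4826153 = -710022997133957/79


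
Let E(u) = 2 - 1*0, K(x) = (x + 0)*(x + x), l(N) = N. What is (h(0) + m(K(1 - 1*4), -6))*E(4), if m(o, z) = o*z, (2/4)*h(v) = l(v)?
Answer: -216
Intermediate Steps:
h(v) = 2*v
K(x) = 2*x² (K(x) = x*(2*x) = 2*x²)
E(u) = 2 (E(u) = 2 + 0 = 2)
(h(0) + m(K(1 - 1*4), -6))*E(4) = (2*0 + (2*(1 - 1*4)²)*(-6))*2 = (0 + (2*(1 - 4)²)*(-6))*2 = (0 + (2*(-3)²)*(-6))*2 = (0 + (2*9)*(-6))*2 = (0 + 18*(-6))*2 = (0 - 108)*2 = -108*2 = -216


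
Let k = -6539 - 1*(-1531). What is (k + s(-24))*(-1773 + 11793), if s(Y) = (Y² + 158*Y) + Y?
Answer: -82644960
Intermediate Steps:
k = -5008 (k = -6539 + 1531 = -5008)
s(Y) = Y² + 159*Y
(k + s(-24))*(-1773 + 11793) = (-5008 - 24*(159 - 24))*(-1773 + 11793) = (-5008 - 24*135)*10020 = (-5008 - 3240)*10020 = -8248*10020 = -82644960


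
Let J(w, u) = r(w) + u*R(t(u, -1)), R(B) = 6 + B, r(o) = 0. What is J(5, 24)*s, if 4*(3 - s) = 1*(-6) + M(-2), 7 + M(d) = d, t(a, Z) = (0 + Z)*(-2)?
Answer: 1296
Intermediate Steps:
t(a, Z) = -2*Z (t(a, Z) = Z*(-2) = -2*Z)
M(d) = -7 + d
J(w, u) = 8*u (J(w, u) = 0 + u*(6 - 2*(-1)) = 0 + u*(6 + 2) = 0 + u*8 = 0 + 8*u = 8*u)
s = 27/4 (s = 3 - (1*(-6) + (-7 - 2))/4 = 3 - (-6 - 9)/4 = 3 - ¼*(-15) = 3 + 15/4 = 27/4 ≈ 6.7500)
J(5, 24)*s = (8*24)*(27/4) = 192*(27/4) = 1296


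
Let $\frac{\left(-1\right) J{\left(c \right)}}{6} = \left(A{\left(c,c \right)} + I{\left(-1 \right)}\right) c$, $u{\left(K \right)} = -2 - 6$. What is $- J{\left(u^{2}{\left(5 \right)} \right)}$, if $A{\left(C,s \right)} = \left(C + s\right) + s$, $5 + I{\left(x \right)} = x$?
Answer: $71424$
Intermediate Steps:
$I{\left(x \right)} = -5 + x$
$u{\left(K \right)} = -8$ ($u{\left(K \right)} = -2 - 6 = -8$)
$A{\left(C,s \right)} = C + 2 s$
$J{\left(c \right)} = - 6 c \left(-6 + 3 c\right)$ ($J{\left(c \right)} = - 6 \left(\left(c + 2 c\right) - 6\right) c = - 6 \left(3 c - 6\right) c = - 6 \left(-6 + 3 c\right) c = - 6 c \left(-6 + 3 c\right)$)
$- J{\left(u^{2}{\left(5 \right)} \right)} = - 18 \left(-8\right)^{2} \left(2 - \left(-8\right)^{2}\right) = - 18 \cdot 64 \left(2 - 64\right) = - 18 \cdot 64 \left(-62\right) = \left(-1\right) \left(-71424\right) = 71424$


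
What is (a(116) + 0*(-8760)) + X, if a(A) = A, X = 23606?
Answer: 23722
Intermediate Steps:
(a(116) + 0*(-8760)) + X = (116 + 0*(-8760)) + 23606 = (116 + 0) + 23606 = 116 + 23606 = 23722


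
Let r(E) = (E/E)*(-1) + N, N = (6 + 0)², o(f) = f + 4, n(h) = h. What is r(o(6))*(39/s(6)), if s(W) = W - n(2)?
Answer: 1365/4 ≈ 341.25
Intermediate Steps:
o(f) = 4 + f
s(W) = -2 + W (s(W) = W - 1*2 = W - 2 = -2 + W)
N = 36 (N = 6² = 36)
r(E) = 35 (r(E) = (E/E)*(-1) + 36 = 1*(-1) + 36 = -1 + 36 = 35)
r(o(6))*(39/s(6)) = 35*(39/(-2 + 6)) = 35*(39/4) = 1365/4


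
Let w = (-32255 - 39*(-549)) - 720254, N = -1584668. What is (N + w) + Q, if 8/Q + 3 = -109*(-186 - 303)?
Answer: -61712848130/26649 ≈ -2.3158e+6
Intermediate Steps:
Q = 4/26649 (Q = 8/(-3 - 109*(-186 - 303)) = 8/(-3 - 109*(-489)) = 8/(-3 + 53301) = 8/53298 = 8*(1/53298) = 4/26649 ≈ 0.00015010)
w = -731098 (w = (-32255 + 21411) - 720254 = -10844 - 720254 = -731098)
(N + w) + Q = (-1584668 - 731098) + 4/26649 = -2315766 + 4/26649 = -61712848130/26649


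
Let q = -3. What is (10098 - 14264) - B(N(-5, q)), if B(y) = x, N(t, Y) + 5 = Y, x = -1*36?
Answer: -4130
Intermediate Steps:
x = -36
N(t, Y) = -5 + Y
B(y) = -36
(10098 - 14264) - B(N(-5, q)) = (10098 - 14264) - 1*(-36) = -4166 + 36 = -4130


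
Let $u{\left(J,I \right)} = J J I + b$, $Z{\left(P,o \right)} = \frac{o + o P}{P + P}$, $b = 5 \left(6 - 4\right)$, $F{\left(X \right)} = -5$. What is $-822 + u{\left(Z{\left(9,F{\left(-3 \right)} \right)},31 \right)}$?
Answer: $- \frac{46397}{81} \approx -572.8$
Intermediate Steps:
$b = 10$ ($b = 5 \cdot 2 = 10$)
$Z{\left(P,o \right)} = \frac{o + P o}{2 P}$
$u{\left(J,I \right)} = 10 + I J^{2}$ ($u{\left(J,I \right)} = J J I + 10 = J^{2} I + 10 = I J^{2} + 10 = 10 + I J^{2}$)
$-822 + u{\left(Z{\left(9,F{\left(-3 \right)} \right)},31 \right)} = -822 + \left(10 + 31 \left(\frac{1}{2} \left(-5\right) \frac{1}{9} \left(1 + 9\right)\right)^{2}\right) = -822 + \left(10 + 31 \left(\frac{1}{2} \left(-5\right) \frac{1}{9} \cdot 10\right)^{2}\right) = -822 + \left(10 + 31 \left(- \frac{25}{9}\right)^{2}\right) = -822 + \left(10 + 31 \cdot \frac{625}{81}\right) = -822 + \left(10 + \frac{19375}{81}\right) = -822 + \frac{20185}{81} = - \frac{46397}{81}$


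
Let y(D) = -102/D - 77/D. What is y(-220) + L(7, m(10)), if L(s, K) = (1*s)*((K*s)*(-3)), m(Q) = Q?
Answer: -323221/220 ≈ -1469.2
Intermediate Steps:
y(D) = -179/D
L(s, K) = -3*K*s**2 (L(s, K) = s*(-3*K*s) = -3*K*s**2)
y(-220) + L(7, m(10)) = -179/(-220) - 3*10*7**2 = -179*(-1/220) - 3*10*49 = 179/220 - 1470 = -323221/220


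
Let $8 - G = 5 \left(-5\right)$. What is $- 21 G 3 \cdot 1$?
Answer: $-2079$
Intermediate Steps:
$G = 33$ ($G = 8 - 5 \left(-5\right) = 8 - -25 = 8 + 25 = 33$)
$- 21 G 3 \cdot 1 = \left(-21\right) 33 \cdot 3 \cdot 1 = \left(-693\right) 3 = -2079$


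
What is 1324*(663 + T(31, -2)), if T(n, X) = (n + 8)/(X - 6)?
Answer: 1742715/2 ≈ 8.7136e+5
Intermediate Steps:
T(n, X) = (8 + n)/(-6 + X)
1324*(663 + T(31, -2)) = 1324*(663 + (8 + 31)/(-6 - 2)) = 1324*(663 + 39/(-8)) = 1324*(663 - 1/8*39) = 1324*(663 - 39/8) = 1324*(5265/8) = 1742715/2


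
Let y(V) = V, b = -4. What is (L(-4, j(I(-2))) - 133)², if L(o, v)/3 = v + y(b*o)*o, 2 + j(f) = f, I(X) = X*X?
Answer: 101761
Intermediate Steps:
I(X) = X²
j(f) = -2 + f
L(o, v) = -12*o² + 3*v (L(o, v) = 3*(v + (-4*o)*o) = 3*(v - 4*o²) = -12*o² + 3*v)
(L(-4, j(I(-2))) - 133)² = ((-12*(-4)² + 3*(-2 + (-2)²)) - 133)² = ((-12*16 + 3*(-2 + 4)) - 133)² = ((-192 + 3*2) - 133)² = ((-192 + 6) - 133)² = (-186 - 133)² = (-319)² = 101761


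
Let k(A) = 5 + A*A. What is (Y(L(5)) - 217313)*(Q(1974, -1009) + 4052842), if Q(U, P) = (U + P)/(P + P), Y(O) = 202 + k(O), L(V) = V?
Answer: -1775426088816471/2018 ≈ -8.7980e+11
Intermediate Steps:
k(A) = 5 + A**2
Y(O) = 207 + O**2 (Y(O) = 202 + (5 + O**2) = 207 + O**2)
Q(U, P) = (P + U)/(2*P) (Q(U, P) = (P + U)/((2*P)) = (P + U)*(1/(2*P)) = (P + U)/(2*P))
(Y(L(5)) - 217313)*(Q(1974, -1009) + 4052842) = ((207 + 5**2) - 217313)*((1/2)*(-1009 + 1974)/(-1009) + 4052842) = ((207 + 25) - 217313)*((1/2)*(-1/1009)*965 + 4052842) = (232 - 217313)*(-965/2018 + 4052842) = -217081*8178634191/2018 = -1775426088816471/2018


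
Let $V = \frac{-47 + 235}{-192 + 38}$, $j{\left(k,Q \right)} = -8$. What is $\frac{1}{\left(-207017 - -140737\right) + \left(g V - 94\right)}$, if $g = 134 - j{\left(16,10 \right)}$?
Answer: $- \frac{77}{5124146} \approx -1.5027 \cdot 10^{-5}$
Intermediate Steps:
$g = 142$ ($g = 134 - -8 = 134 + 8 = 142$)
$V = - \frac{94}{77}$ ($V = \frac{188}{-154} = 188 \left(- \frac{1}{154}\right) = - \frac{94}{77} \approx -1.2208$)
$\frac{1}{\left(-207017 - -140737\right) + \left(g V - 94\right)} = \frac{1}{\left(-207017 - -140737\right) + \left(142 \left(- \frac{94}{77}\right) - 94\right)} = \frac{1}{\left(-207017 + 140737\right) - \frac{20586}{77}} = \frac{1}{-66280 - \frac{20586}{77}} = \frac{1}{- \frac{5124146}{77}} = - \frac{77}{5124146}$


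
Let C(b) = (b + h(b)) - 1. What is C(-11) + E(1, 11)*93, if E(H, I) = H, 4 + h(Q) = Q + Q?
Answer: 55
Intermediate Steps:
h(Q) = -4 + 2*Q (h(Q) = -4 + (Q + Q) = -4 + 2*Q)
C(b) = -5 + 3*b (C(b) = (b + (-4 + 2*b)) - 1 = (-4 + 3*b) - 1 = -5 + 3*b)
C(-11) + E(1, 11)*93 = (-5 + 3*(-11)) + 1*93 = (-5 - 33) + 93 = -38 + 93 = 55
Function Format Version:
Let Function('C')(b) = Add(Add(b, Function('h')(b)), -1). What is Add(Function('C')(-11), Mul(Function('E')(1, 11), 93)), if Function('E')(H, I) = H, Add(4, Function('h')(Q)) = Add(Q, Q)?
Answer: 55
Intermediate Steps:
Function('h')(Q) = Add(-4, Mul(2, Q)) (Function('h')(Q) = Add(-4, Add(Q, Q)) = Add(-4, Mul(2, Q)))
Function('C')(b) = Add(-5, Mul(3, b)) (Function('C')(b) = Add(Add(b, Add(-4, Mul(2, b))), -1) = Add(Add(-4, Mul(3, b)), -1) = Add(-5, Mul(3, b)))
Add(Function('C')(-11), Mul(Function('E')(1, 11), 93)) = Add(Add(-5, Mul(3, -11)), Mul(1, 93)) = Add(Add(-5, -33), 93) = Add(-38, 93) = 55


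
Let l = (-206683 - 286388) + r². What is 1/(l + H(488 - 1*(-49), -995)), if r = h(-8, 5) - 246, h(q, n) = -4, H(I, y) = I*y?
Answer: -1/964886 ≈ -1.0364e-6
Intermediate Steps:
r = -250 (r = -4 - 246 = -250)
l = -430571 (l = (-206683 - 286388) + (-250)² = -493071 + 62500 = -430571)
1/(l + H(488 - 1*(-49), -995)) = 1/(-430571 + (488 - 1*(-49))*(-995)) = 1/(-430571 + (488 + 49)*(-995)) = 1/(-430571 + 537*(-995)) = 1/(-430571 - 534315) = 1/(-964886) = -1/964886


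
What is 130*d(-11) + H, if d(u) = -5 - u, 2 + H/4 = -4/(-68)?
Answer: 13128/17 ≈ 772.24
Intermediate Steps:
H = -132/17 (H = -8 + 4*(-4/(-68)) = -8 + 4*(-4*(-1/68)) = -8 + 4*(1/17) = -8 + 4/17 = -132/17 ≈ -7.7647)
130*d(-11) + H = 130*(-5 - 1*(-11)) - 132/17 = 130*(-5 + 11) - 132/17 = 130*6 - 132/17 = 780 - 132/17 = 13128/17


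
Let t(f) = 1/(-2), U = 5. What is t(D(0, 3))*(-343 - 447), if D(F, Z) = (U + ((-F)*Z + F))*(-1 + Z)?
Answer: 395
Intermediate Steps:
D(F, Z) = (-1 + Z)*(5 + F - F*Z) (D(F, Z) = (5 + ((-F)*Z + F))*(-1 + Z) = (5 + (-F*Z + F))*(-1 + Z) = (5 + (F - F*Z))*(-1 + Z) = (5 + F - F*Z)*(-1 + Z) = (-1 + Z)*(5 + F - F*Z))
t(f) = -½
t(D(0, 3))*(-343 - 447) = -(-343 - 447)/2 = -½*(-790) = 395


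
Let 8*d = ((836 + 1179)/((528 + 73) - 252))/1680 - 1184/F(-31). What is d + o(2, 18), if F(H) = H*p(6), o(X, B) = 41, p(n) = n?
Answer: 1215492941/29081472 ≈ 41.796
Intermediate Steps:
F(H) = 6*H (F(H) = H*6 = 6*H)
d = 23152589/29081472 (d = (((836 + 1179)/((528 + 73) - 252))/1680 - 1184/(6*(-31)))/8 = ((2015/(601 - 252))*(1/1680) - 1184/(-186))/8 = ((2015/349)*(1/1680) - 1184*(-1/186))/8 = ((2015*(1/349))*(1/1680) + 592/93)/8 = ((2015/349)*(1/1680) + 592/93)/8 = (403/117264 + 592/93)/8 = (⅛)*(23152589/3635184) = 23152589/29081472 ≈ 0.79613)
d + o(2, 18) = 23152589/29081472 + 41 = 1215492941/29081472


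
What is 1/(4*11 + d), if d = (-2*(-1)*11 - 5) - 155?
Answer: -1/94 ≈ -0.010638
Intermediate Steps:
d = -138 (d = (2*11 - 5) - 155 = (22 - 5) - 155 = 17 - 155 = -138)
1/(4*11 + d) = 1/(4*11 - 138) = 1/(44 - 138) = 1/(-94) = -1/94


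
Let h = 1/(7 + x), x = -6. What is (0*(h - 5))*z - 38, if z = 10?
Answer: -38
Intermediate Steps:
h = 1 (h = 1/(7 - 6) = 1/1 = 1)
(0*(h - 5))*z - 38 = (0*(1 - 5))*10 - 38 = (0*(-4))*10 - 38 = 0*10 - 38 = 0 - 38 = -38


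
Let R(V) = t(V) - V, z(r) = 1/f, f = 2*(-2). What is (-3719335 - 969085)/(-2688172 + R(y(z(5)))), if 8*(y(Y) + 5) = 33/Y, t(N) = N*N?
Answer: 18753680/10750753 ≈ 1.7444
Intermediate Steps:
t(N) = N²
f = -4
z(r) = -¼ (z(r) = 1/(-4) = -¼)
y(Y) = -5 + 33/(8*Y) (y(Y) = -5 + (33/Y)/8 = -5 + 33/(8*Y))
R(V) = V² - V
(-3719335 - 969085)/(-2688172 + R(y(z(5)))) = (-3719335 - 969085)/(-2688172 + (-5 + 33/(8*(-¼)))*(-1 + (-5 + 33/(8*(-¼))))) = -4688420/(-2688172 + (-5 + (33/8)*(-4))*(-1 + (-5 + (33/8)*(-4)))) = -4688420/(-2688172 + (-5 - 33/2)*(-1 + (-5 - 33/2))) = -4688420/(-2688172 - 43*(-1 - 43/2)/2) = -4688420/(-2688172 - 43/2*(-45/2)) = -4688420/(-2688172 + 1935/4) = -4688420/(-10750753/4) = -4688420*(-4/10750753) = 18753680/10750753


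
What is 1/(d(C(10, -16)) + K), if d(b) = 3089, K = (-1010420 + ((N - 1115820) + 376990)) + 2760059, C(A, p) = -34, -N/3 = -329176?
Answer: 1/2001426 ≈ 4.9964e-7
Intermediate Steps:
N = 987528 (N = -3*(-329176) = 987528)
K = 1998337 (K = (-1010420 + ((987528 - 1115820) + 376990)) + 2760059 = (-1010420 + (-128292 + 376990)) + 2760059 = (-1010420 + 248698) + 2760059 = -761722 + 2760059 = 1998337)
1/(d(C(10, -16)) + K) = 1/(3089 + 1998337) = 1/2001426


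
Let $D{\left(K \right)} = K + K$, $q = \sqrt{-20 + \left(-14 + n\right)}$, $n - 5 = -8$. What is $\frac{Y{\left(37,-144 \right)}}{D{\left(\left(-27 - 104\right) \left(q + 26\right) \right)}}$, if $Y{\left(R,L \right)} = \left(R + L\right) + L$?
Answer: $\frac{3263}{93403} - \frac{251 i \sqrt{37}}{186806} \approx 0.034935 - 0.008173 i$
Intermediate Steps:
$n = -3$ ($n = 5 - 8 = -3$)
$q = i \sqrt{37}$ ($q = \sqrt{-20 - 17} = \sqrt{-37} = i \sqrt{37} \approx 6.0828 i$)
$Y{\left(R,L \right)} = R + 2 L$ ($Y{\left(R,L \right)} = \left(L + R\right) + L = R + 2 L$)
$D{\left(K \right)} = 2 K$
$\frac{Y{\left(37,-144 \right)}}{D{\left(\left(-27 - 104\right) \left(q + 26\right) \right)}} = \frac{37 + 2 \left(-144\right)}{2 \left(-27 - 104\right) \left(i \sqrt{37} + 26\right)} = \frac{37 - 288}{2 \left(- 131 \left(26 + i \sqrt{37}\right)\right)} = - \frac{251}{2 \left(-3406 - 131 i \sqrt{37}\right)} = - \frac{251}{-6812 - 262 i \sqrt{37}}$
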